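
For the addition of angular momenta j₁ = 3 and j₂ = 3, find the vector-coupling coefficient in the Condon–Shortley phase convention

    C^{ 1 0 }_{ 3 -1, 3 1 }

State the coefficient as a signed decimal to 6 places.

triangle: 5!×1!×1!/8! = 120/40320
(j±m)!: 2!×4!×4!×2!×1!×1! = 2304
prefactor² = (2J+1)×Δ×N² = 144/7
  k=3: −1/(3!×2!×1!×1!×0!×0!) = -1/12
  k=4: +1/(4!×1!×0!×0!×1!×1!) = 1/24
Σ = -1/24  ⇒  CG² = 144/7×(-1/24)² = 1/28
CG = −√(1/28) = -0.188982

-0.188982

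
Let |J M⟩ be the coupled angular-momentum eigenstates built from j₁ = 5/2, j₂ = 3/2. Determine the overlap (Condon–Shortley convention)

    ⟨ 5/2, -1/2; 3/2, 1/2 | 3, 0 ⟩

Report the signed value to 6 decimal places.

√[7·1!4!2!/8! · 2!3!2!1!3!3!] = √(36/5)
  +(−1)^0/∏(0,1,3,2,1,0)! = 1/12  (running 1/12)
  +(−1)^1/∏(1,0,2,1,2,1)! = -1/4  (running -1/6)
⟨..|..⟩ = √(36/5)·(-1/6) = -0.447214

-0.447214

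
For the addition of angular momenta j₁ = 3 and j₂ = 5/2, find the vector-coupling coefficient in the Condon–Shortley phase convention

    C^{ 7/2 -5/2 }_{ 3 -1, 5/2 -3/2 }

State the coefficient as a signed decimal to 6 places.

−√(10/63) = -0.398410

j₁+j₂−J=2  J+j₁−j₂=4  J−j₁+j₂=3  j₁+j₂+J+1=10
(j₁±m₁, j₂±m₂, J±M) = (2,4,1,4,1,6)
P² = 18432/35
sum k=0..1:
  [0] +1/96 = 1/96
  [1] −1/36 = -1/36
S = -5/288
C² = P²·S² = 10/63 ; C = -0.398410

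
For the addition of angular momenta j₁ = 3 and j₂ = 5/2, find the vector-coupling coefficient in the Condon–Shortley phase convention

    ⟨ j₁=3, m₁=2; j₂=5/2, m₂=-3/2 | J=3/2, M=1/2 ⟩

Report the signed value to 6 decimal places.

−√(1/21) = -0.218218

triangle: 4!·2!·1!/8! = 48/40320
(j±m)!: 5!·1!·1!·4!·2!·1! = 5760
prefactor² = (2J+1)·Δ·N² = 192/7
  k=0: +1/(0!·4!·1!·1!·1!·0!) = 1/24
  k=1: −1/(1!·3!·0!·0!·2!·1!) = -1/12
Σ = -1/24  ⇒  CG² = 192/7·(-1/24)² = 1/21
CG = −√(1/21) = -0.218218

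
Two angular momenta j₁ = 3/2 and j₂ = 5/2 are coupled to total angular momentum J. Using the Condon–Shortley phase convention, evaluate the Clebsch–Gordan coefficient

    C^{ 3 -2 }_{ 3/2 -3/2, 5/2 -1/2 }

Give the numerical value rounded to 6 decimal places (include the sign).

√[7·1!2!4!/8! · 0!3!2!3!1!5!] = √(72)
  +(−1)^1/∏(1,0,2,1,0,3)! = -1/12  (running -1/12)
⟨..|..⟩ = √(72)·(-1/12) = -0.707107

−√(1/2) ≈ -0.707107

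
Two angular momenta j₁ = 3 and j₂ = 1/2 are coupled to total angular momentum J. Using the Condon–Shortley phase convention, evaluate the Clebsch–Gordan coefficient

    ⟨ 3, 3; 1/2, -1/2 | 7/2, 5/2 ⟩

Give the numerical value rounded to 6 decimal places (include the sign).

triangle: 0!*6!*1!/8! = 720/40320
(j±m)!: 6!*0!*0!*1!*6!*1! = 518400
prefactor² = (2J+1)*Δ*N² = 518400/7
  k=0: +1/(0!*0!*0!*0!*6!*1!) = 1/720
Σ = 1/720  ⇒  CG² = 518400/7*1/720² = 1/7
CG = +√(1/7) = +0.377964

+0.377964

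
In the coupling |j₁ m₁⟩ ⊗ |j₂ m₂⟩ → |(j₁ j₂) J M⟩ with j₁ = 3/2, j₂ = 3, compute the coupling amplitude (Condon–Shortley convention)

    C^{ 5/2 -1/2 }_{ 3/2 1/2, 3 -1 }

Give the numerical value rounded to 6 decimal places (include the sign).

-0.119523  (= −√(1/70))

j₁+j₂−J=2  J+j₁−j₂=1  J−j₁+j₂=4  j₁+j₂+J+1=8
(j₁±m₁, j₂±m₂, J±M) = (2,1,2,4,2,3)
P² = 288/35
sum k=0..1:
  [0] +1/8 = 1/8
  [1] −1/6 = -1/6
S = -1/24
C² = P²·S² = 1/70 ; C = -0.119523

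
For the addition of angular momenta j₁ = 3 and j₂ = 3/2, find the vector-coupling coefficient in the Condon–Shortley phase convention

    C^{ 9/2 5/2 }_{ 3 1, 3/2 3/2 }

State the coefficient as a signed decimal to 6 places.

+0.645497  (= +√(5/12))

j₁+j₂−J=0  J+j₁−j₂=6  J−j₁+j₂=3  j₁+j₂+J+1=10
(j₁±m₁, j₂±m₂, J±M) = (4,2,3,0,7,2)
P² = 34560
sum k=0..0:
  [0] +1/288 = 1/288
S = 1/288
C² = P²·S² = 5/12 ; C = +0.645497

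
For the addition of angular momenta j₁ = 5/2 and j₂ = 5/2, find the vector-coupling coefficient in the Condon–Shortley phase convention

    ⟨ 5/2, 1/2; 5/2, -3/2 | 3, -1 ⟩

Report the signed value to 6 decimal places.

j₁+j₂−J=2  J+j₁−j₂=3  J−j₁+j₂=3  j₁+j₂+J+1=9
(j₁±m₁, j₂±m₂, J±M) = (3,2,1,4,2,4)
P² = 96/5
sum k=0..1:
  [0] +1/8 = 1/8
  [1] −1/12 = -1/12
S = 1/24
C² = P²·S² = 1/30 ; C = +0.182574

+0.182574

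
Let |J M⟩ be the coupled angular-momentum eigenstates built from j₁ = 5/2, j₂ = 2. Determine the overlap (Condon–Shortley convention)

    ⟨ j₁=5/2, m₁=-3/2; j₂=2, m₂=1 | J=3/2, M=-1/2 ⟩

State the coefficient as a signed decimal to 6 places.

+√(2/105) = +0.138013

j₁+j₂−J=3  J+j₁−j₂=2  J−j₁+j₂=1  j₁+j₂+J+1=7
(j₁±m₁, j₂±m₂, J±M) = (1,4,3,1,1,2)
P² = 96/35
sum k=2..3:
  [2] +1/4 = 1/4
  [3] −1/6 = -1/6
S = 1/12
C² = P²·S² = 2/105 ; C = +0.138013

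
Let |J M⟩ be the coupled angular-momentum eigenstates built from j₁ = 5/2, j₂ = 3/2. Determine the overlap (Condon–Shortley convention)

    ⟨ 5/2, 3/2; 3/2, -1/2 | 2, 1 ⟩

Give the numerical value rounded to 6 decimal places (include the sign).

√[5·2!3!1!/7! · 4!1!1!2!3!1!] = √(24/7)
  +(−1)^0/∏(0,2,1,1,2,0)! = 1/4  (running 1/4)
  +(−1)^1/∏(1,1,0,0,3,1)! = -1/6  (running 1/12)
⟨..|..⟩ = √(24/7)·(1/12) = +0.154303

+0.154303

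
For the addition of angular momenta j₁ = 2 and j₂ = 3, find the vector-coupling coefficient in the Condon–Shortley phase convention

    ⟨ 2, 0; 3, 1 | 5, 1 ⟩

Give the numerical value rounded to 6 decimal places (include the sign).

+√(3/7) ≈ +0.654654

triangle: 0!·4!·6!/11! = 17280/39916800
(j±m)!: 2!·2!·4!·2!·6!·4! = 3317760
prefactor² = (2J+1)·Δ·N² = 110592/7
  k=0: +1/(0!·0!·2!·4!·2!·2!) = 1/192
Σ = 1/192  ⇒  CG² = 110592/7·1/192² = 3/7
CG = +√(3/7) = +0.654654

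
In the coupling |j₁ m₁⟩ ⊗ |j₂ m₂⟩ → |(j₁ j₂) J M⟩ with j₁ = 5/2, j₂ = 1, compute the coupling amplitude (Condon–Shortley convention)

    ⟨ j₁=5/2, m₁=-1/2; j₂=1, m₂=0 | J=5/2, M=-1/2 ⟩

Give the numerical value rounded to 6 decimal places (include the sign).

-0.169031  (= −√(1/35))

√[6·1!4!1!/7! · 2!3!1!1!2!3!] = √(144/35)
  +(−1)^0/∏(0,1,3,1,1,0)! = 1/6  (running 1/6)
  +(−1)^1/∏(1,0,2,0,2,1)! = -1/4  (running -1/12)
⟨..|..⟩ = √(144/35)·(-1/12) = -0.169031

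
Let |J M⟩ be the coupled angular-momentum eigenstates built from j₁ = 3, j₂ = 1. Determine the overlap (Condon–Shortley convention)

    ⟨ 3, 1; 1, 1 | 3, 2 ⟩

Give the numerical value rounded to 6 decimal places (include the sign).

−√(5/12) ≈ -0.645497

triangle: 1!·5!·1!/8! = 120/40320
(j±m)!: 4!·2!·2!·0!·5!·1! = 11520
prefactor² = (2J+1)·Δ·N² = 240
  k=1: −1/(1!·0!·1!·1!·4!·0!) = -1/24
Σ = -1/24  ⇒  CG² = 240·(-1/24)² = 5/12
CG = −√(5/12) = -0.645497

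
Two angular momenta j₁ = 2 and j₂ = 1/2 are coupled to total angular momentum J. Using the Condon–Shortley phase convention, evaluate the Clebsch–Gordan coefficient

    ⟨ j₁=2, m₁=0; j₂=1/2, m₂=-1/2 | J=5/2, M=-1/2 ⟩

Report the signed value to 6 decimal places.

√[6·0!4!1!/6! · 2!2!0!1!2!3!] = √(48/5)
  +(−1)^0/∏(0,0,2,0,2,1)! = 1/4  (running 1/4)
⟨..|..⟩ = √(48/5)·(1/4) = +0.774597

+√(3/5) = +0.774597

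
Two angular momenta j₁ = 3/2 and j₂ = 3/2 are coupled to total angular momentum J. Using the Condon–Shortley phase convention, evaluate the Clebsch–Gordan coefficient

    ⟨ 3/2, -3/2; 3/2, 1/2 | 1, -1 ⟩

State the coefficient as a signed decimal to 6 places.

+√(3/10) ≈ +0.547723

triangle: 2!·1!·1!/5! = 2/120
(j±m)!: 0!·3!·2!·1!·0!·2! = 24
prefactor² = (2J+1)·Δ·N² = 6/5
  k=2: +1/(2!·0!·1!·0!·0!·1!) = 1/2
Σ = 1/2  ⇒  CG² = 6/5·1/2² = 3/10
CG = +√(3/10) = +0.547723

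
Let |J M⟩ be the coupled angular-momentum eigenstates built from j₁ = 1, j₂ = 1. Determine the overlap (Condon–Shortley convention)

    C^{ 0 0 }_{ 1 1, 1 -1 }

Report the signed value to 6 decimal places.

+0.577350  (= +√(1/3))

triangle: 2!×0!×0!/3! = 2/6
(j±m)!: 2!×0!×0!×2!×0!×0! = 4
prefactor² = (2J+1)×Δ×N² = 4/3
  k=0: +1/(0!×2!×0!×0!×0!×0!) = 1/2
Σ = 1/2  ⇒  CG² = 4/3×1/2² = 1/3
CG = +√(1/3) = +0.577350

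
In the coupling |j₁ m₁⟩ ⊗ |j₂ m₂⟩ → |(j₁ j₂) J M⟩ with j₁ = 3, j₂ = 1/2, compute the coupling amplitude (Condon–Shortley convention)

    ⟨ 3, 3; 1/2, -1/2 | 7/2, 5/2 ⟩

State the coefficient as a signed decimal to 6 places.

√[8·0!6!1!/8! · 6!0!0!1!6!1!] = √(518400/7)
  +(−1)^0/∏(0,0,0,0,6,1)! = 1/720  (running 1/720)
⟨..|..⟩ = √(518400/7)·(1/720) = +0.377964

+√(1/7) ≈ +0.377964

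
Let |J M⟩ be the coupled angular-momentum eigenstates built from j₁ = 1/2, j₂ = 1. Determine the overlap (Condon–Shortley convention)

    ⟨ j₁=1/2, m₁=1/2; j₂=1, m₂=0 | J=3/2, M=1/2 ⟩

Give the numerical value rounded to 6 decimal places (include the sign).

+0.816497

√[4·0!1!2!/4! · 1!0!1!1!2!1!] = √(2/3)
  +(−1)^0/∏(0,0,0,1,1,1)! = 1  (running 1)
⟨..|..⟩ = √(2/3)·(1) = +0.816497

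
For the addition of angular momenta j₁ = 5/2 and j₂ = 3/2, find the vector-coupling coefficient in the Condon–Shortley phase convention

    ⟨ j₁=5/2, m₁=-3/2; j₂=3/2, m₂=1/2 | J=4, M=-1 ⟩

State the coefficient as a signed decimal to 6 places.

+0.517549

√[9·0!5!3!/9! · 1!4!2!1!3!5!] = √(4320/7)
  +(−1)^0/∏(0,0,4,2,1,1)! = 1/48  (running 1/48)
⟨..|..⟩ = √(4320/7)·(1/48) = +0.517549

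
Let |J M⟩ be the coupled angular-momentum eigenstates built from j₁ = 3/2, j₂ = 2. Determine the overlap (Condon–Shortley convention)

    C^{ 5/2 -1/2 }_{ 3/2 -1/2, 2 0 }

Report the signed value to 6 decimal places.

-0.292770  (= −√(3/35))

√[6·1!2!3!/7! · 1!2!2!2!2!3!] = √(48/35)
  +(−1)^0/∏(0,1,2,2,0,1)! = 1/4  (running 1/4)
  +(−1)^1/∏(1,0,1,1,1,2)! = -1/2  (running -1/4)
⟨..|..⟩ = √(48/35)·(-1/4) = -0.292770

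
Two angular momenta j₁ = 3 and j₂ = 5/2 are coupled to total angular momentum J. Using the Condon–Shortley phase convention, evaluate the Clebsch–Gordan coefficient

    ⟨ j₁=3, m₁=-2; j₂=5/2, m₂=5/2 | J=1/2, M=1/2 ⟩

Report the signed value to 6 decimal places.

triangle: 5!·1!·0!/7! = 120/5040
(j±m)!: 1!·5!·5!·0!·1!·0! = 14400
prefactor² = (2J+1)·Δ·N² = 4800/7
  k=5: −1/(5!·0!·0!·0!·1!·0!) = -1/120
Σ = -1/120  ⇒  CG² = 4800/7·(-1/120)² = 1/21
CG = −√(1/21) = -0.218218

−√(1/21) = -0.218218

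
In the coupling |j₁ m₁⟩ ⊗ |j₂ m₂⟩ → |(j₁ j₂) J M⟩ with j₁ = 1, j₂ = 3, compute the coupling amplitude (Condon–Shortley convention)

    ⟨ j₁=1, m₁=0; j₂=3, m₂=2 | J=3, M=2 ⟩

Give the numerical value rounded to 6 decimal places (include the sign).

−√(1/3) ≈ -0.577350

j₁+j₂−J=1  J+j₁−j₂=1  J−j₁+j₂=5  j₁+j₂+J+1=8
(j₁±m₁, j₂±m₂, J±M) = (1,1,5,1,5,1)
P² = 300
sum k=0..1:
  [0] +1/120 = 1/120
  [1] −1/24 = -1/24
S = -1/30
C² = P²·S² = 1/3 ; C = -0.577350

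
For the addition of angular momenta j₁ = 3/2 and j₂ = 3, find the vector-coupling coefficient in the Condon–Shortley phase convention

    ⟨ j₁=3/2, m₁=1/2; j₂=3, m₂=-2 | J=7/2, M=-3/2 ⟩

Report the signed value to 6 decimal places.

triangle: 1!*2!*5!/9! = 240/362880
(j±m)!: 2!*1!*1!*5!*2!*5! = 57600
prefactor² = (2J+1)*Δ*N² = 6400/21
  k=0: +1/(0!*1!*1!*1!*1!*4!) = 1/24
  k=1: −1/(1!*0!*0!*0!*2!*5!) = -1/240
Σ = 3/80  ⇒  CG² = 6400/21*3/80² = 3/7
CG = +√(3/7) = +0.654654

+0.654654  (= +√(3/7))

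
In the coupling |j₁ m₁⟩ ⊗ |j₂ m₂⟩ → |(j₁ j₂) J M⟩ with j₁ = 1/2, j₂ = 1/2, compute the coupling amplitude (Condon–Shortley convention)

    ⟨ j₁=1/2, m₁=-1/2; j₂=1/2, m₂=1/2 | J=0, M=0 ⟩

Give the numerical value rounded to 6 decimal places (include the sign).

√[1·1!0!0!/2! · 0!1!1!0!0!0!] = √(1/2)
  +(−1)^1/∏(1,0,0,0,0,0)! = -1  (running -1)
⟨..|..⟩ = √(1/2)·(-1) = -0.707107

-0.707107  (= −√(1/2))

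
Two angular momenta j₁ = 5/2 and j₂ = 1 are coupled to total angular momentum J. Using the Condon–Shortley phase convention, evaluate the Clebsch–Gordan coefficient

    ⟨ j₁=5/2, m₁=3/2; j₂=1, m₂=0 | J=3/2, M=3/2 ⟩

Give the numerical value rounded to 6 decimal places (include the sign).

−√(4/15) = -0.516398

j₁+j₂−J=2  J+j₁−j₂=3  J−j₁+j₂=0  j₁+j₂+J+1=6
(j₁±m₁, j₂±m₂, J±M) = (4,1,1,1,3,0)
P² = 48/5
sum k=1..1:
  [1] −1/6 = -1/6
S = -1/6
C² = P²·S² = 4/15 ; C = -0.516398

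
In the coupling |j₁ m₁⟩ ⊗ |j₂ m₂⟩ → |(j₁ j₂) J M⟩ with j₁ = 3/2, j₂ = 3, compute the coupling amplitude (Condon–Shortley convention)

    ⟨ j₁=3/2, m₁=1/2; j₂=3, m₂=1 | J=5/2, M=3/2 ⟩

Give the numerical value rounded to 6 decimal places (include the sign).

triangle: 2!×1!×4!/8! = 48/40320
(j±m)!: 2!×1!×4!×2!×4!×1! = 2304
prefactor² = (2J+1)×Δ×N² = 576/35
  k=0: +1/(0!×2!×1!×4!×0!×0!) = 1/48
  k=1: −1/(1!×1!×0!×3!×1!×1!) = -1/6
Σ = -7/48  ⇒  CG² = 576/35×(-7/48)² = 7/20
CG = −√(7/20) = -0.591608

−√(7/20) ≈ -0.591608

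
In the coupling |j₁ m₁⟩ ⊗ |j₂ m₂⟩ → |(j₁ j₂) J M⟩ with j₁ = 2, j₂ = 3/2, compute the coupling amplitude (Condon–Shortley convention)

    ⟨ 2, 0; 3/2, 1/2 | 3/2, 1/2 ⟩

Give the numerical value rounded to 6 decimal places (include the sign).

−√(1/5) ≈ -0.447214

√[4·2!2!1!/6! · 2!2!2!1!2!1!] = √(16/45)
  +(−1)^1/∏(1,1,1,1,1,0)! = -1  (running -1)
  +(−1)^2/∏(2,0,0,0,2,1)! = 1/4  (running -3/4)
⟨..|..⟩ = √(16/45)·(-3/4) = -0.447214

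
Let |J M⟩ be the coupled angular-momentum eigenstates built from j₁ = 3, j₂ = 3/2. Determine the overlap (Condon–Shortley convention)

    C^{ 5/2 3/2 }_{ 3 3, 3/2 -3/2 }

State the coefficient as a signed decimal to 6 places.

+√(9/28) ≈ +0.566947

√[6·2!4!1!/8! · 6!0!0!3!4!1!] = √(5184/7)
  +(−1)^0/∏(0,2,0,0,4,1)! = 1/48  (running 1/48)
⟨..|..⟩ = √(5184/7)·(1/48) = +0.566947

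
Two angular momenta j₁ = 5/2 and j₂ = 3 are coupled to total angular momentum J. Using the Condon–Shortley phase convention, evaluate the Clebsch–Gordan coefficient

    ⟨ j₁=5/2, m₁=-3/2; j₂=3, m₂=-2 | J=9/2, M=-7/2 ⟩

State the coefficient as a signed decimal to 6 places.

+√(1/99) ≈ +0.100504

triangle: 1!*4!*5!/11! = 2880/39916800
(j±m)!: 1!*4!*1!*5!*1!*8! = 116121600
prefactor² = (2J+1)*Δ*N² = 921600/11
  k=0: +1/(0!*1!*4!*1!*0!*4!) = 1/576
  k=1: −1/(1!*0!*3!*0!*1!*5!) = -1/720
Σ = 1/2880  ⇒  CG² = 921600/11*1/2880² = 1/99
CG = +√(1/99) = +0.100504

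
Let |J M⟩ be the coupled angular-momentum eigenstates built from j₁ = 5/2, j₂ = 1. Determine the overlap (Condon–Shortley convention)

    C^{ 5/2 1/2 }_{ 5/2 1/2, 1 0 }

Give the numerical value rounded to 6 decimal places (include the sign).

√[6·1!4!1!/7! · 3!2!1!1!3!2!] = √(144/35)
  +(−1)^0/∏(0,1,2,1,2,0)! = 1/4  (running 1/4)
  +(−1)^1/∏(1,0,1,0,3,1)! = -1/6  (running 1/12)
⟨..|..⟩ = √(144/35)·(1/12) = +0.169031

+√(1/35) = +0.169031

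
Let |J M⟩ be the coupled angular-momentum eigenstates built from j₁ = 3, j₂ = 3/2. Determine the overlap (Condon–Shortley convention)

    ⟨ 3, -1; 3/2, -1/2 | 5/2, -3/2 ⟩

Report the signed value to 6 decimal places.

-0.591608

triangle: 2!×4!×1!/8! = 48/40320
(j±m)!: 2!×4!×1!×2!×1!×4! = 2304
prefactor² = (2J+1)×Δ×N² = 576/35
  k=0: +1/(0!×2!×4!×1!×0!×0!) = 1/48
  k=1: −1/(1!×1!×3!×0!×1!×1!) = -1/6
Σ = -7/48  ⇒  CG² = 576/35×(-7/48)² = 7/20
CG = −√(7/20) = -0.591608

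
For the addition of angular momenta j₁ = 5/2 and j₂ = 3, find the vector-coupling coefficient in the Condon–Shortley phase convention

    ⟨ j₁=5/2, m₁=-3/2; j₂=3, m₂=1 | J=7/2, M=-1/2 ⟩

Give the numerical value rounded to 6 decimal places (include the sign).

triangle: 2!·3!·4!/10! = 288/3628800
(j±m)!: 1!·4!·4!·2!·3!·4! = 165888
prefactor² = (2J+1)·Δ·N² = 18432/175
  k=1: −1/(1!·1!·3!·3!·0!·1!) = -1/36
  k=2: +1/(2!·0!·2!·2!·1!·2!) = 1/16
Σ = 5/144  ⇒  CG² = 18432/175·5/144² = 8/63
CG = +√(8/63) = +0.356348

+0.356348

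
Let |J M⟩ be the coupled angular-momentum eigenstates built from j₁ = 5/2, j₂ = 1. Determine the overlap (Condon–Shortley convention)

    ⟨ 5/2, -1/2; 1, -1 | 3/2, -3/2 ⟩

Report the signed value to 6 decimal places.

triangle: 2!·3!·0!/6! = 12/720
(j±m)!: 2!·3!·0!·2!·0!·3! = 144
prefactor² = (2J+1)·Δ·N² = 48/5
  k=0: +1/(0!·2!·3!·0!·0!·0!) = 1/12
Σ = 1/12  ⇒  CG² = 48/5·1/12² = 1/15
CG = +√(1/15) = +0.258199

+0.258199  (= +√(1/15))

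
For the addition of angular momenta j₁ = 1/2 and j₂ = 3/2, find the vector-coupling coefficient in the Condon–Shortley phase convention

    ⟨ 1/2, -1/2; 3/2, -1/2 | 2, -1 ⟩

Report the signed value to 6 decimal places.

√[5·0!1!3!/5! · 0!1!1!2!1!3!] = √(3)
  +(−1)^0/∏(0,0,1,1,0,2)! = 1/2  (running 1/2)
⟨..|..⟩ = √(3)·(1/2) = +0.866025

+0.866025  (= +√(3/4))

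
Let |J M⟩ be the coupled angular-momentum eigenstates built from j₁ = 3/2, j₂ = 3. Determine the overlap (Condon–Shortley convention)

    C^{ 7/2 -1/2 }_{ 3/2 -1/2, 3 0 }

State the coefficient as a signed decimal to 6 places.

j₁+j₂−J=1  J+j₁−j₂=2  J−j₁+j₂=5  j₁+j₂+J+1=9
(j₁±m₁, j₂±m₂, J±M) = (1,2,3,3,3,4)
P² = 384/7
sum k=0..1:
  [0] +1/24 = 1/24
  [1] −1/12 = -1/12
S = -1/24
C² = P²·S² = 2/21 ; C = -0.308607

−√(2/21) = -0.308607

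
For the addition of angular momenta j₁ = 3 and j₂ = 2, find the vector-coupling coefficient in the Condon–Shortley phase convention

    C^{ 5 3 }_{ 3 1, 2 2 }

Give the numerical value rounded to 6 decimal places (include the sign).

+√(1/3) = +0.577350

j₁+j₂−J=0  J+j₁−j₂=6  J−j₁+j₂=4  j₁+j₂+J+1=11
(j₁±m₁, j₂±m₂, J±M) = (4,2,4,0,8,2)
P² = 442368
sum k=0..0:
  [0] +1/1152 = 1/1152
S = 1/1152
C² = P²·S² = 1/3 ; C = +0.577350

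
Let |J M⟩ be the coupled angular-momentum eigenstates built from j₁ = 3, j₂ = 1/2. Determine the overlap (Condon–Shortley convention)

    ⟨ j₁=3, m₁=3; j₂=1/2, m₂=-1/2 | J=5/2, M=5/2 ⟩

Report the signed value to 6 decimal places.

+0.925820  (= +√(6/7))

√[6·1!5!0!/7! · 6!0!0!1!5!0!] = √(86400/7)
  +(−1)^0/∏(0,1,0,0,5,0)! = 1/120  (running 1/120)
⟨..|..⟩ = √(86400/7)·(1/120) = +0.925820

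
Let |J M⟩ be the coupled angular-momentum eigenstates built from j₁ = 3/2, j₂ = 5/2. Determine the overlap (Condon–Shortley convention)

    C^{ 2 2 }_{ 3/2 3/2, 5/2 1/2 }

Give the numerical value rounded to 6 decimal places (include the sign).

√[5·2!1!3!/7! · 3!0!3!2!4!0!] = √(144/7)
  +(−1)^0/∏(0,2,0,3,1,0)! = 1/12  (running 1/12)
⟨..|..⟩ = √(144/7)·(1/12) = +0.377964

+√(1/7) ≈ +0.377964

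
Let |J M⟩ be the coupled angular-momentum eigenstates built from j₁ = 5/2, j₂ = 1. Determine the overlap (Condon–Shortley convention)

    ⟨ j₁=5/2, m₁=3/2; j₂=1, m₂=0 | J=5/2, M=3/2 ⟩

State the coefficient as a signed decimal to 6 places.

triangle: 1!×4!×1!/7! = 24/5040
(j±m)!: 4!×1!×1!×1!×4!×1! = 576
prefactor² = (2J+1)×Δ×N² = 576/35
  k=0: +1/(0!×1!×1!×1!×3!×0!) = 1/6
  k=1: −1/(1!×0!×0!×0!×4!×1!) = -1/24
Σ = 1/8  ⇒  CG² = 576/35×1/8² = 9/35
CG = +√(9/35) = +0.507093

+0.507093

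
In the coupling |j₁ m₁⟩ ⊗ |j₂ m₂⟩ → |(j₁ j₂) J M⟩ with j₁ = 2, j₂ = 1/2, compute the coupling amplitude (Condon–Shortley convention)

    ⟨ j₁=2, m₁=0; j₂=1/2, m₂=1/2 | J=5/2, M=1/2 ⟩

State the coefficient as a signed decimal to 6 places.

+√(3/5) = +0.774597

√[6·0!4!1!/6! · 2!2!1!0!3!2!] = √(48/5)
  +(−1)^0/∏(0,0,2,1,2,0)! = 1/4  (running 1/4)
⟨..|..⟩ = √(48/5)·(1/4) = +0.774597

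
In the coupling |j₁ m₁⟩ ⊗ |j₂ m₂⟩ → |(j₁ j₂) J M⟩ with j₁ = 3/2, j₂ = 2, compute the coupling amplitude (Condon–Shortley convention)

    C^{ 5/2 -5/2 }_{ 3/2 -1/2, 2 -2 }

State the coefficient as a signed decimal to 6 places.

√[6·1!2!3!/7! · 1!2!0!4!0!5!] = √(576/7)
  +(−1)^0/∏(0,1,2,0,0,3)! = 1/12  (running 1/12)
⟨..|..⟩ = √(576/7)·(1/12) = +0.755929

+√(4/7) ≈ +0.755929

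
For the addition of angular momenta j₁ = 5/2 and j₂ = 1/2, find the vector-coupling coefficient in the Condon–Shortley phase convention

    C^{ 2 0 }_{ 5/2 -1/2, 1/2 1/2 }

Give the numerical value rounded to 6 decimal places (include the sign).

j₁+j₂−J=1  J+j₁−j₂=4  J−j₁+j₂=0  j₁+j₂+J+1=6
(j₁±m₁, j₂±m₂, J±M) = (2,3,1,0,2,2)
P² = 8
sum k=1..1:
  [1] −1/4 = -1/4
S = -1/4
C² = P²·S² = 1/2 ; C = -0.707107

−√(1/2) = -0.707107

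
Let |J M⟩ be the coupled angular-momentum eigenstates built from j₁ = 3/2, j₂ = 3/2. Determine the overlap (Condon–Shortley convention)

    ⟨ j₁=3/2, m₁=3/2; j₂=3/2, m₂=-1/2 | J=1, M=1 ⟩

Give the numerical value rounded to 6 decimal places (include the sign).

+√(3/10) ≈ +0.547723

j₁+j₂−J=2  J+j₁−j₂=1  J−j₁+j₂=1  j₁+j₂+J+1=5
(j₁±m₁, j₂±m₂, J±M) = (3,0,1,2,2,0)
P² = 6/5
sum k=0..0:
  [0] +1/2 = 1/2
S = 1/2
C² = P²·S² = 3/10 ; C = +0.547723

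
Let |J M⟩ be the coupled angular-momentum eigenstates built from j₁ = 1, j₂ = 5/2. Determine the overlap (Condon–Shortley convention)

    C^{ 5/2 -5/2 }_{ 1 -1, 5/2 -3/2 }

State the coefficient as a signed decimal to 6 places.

triangle: 1!×1!×4!/7! = 24/5040
(j±m)!: 0!×2!×1!×4!×0!×5! = 5760
prefactor² = (2J+1)×Δ×N² = 1152/7
  k=1: −1/(1!×0!×1!×0!×0!×4!) = -1/24
Σ = -1/24  ⇒  CG² = 1152/7×(-1/24)² = 2/7
CG = −√(2/7) = -0.534522

-0.534522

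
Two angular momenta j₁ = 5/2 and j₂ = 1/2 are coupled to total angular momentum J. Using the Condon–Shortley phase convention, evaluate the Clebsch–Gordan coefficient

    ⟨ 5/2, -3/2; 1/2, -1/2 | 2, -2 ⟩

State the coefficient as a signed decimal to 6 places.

+√(1/6) ≈ +0.408248

j₁+j₂−J=1  J+j₁−j₂=4  J−j₁+j₂=0  j₁+j₂+J+1=6
(j₁±m₁, j₂±m₂, J±M) = (1,4,0,1,0,4)
P² = 96
sum k=0..0:
  [0] +1/24 = 1/24
S = 1/24
C² = P²·S² = 1/6 ; C = +0.408248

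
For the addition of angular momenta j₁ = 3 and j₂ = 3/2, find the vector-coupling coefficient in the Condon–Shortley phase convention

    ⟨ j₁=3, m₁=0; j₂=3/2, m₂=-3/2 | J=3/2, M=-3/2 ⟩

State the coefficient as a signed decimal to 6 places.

+0.169031  (= +√(1/35))

√[4·3!3!0!/7! · 3!3!0!3!0!3!] = √(1296/35)
  +(−1)^0/∏(0,3,3,0,0,0)! = 1/36  (running 1/36)
⟨..|..⟩ = √(1296/35)·(1/36) = +0.169031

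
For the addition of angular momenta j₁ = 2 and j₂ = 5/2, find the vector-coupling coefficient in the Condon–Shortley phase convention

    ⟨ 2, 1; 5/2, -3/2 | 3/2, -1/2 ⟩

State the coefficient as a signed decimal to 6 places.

√[4·3!1!2!/7! · 3!1!1!4!1!2!] = √(96/35)
  +(−1)^0/∏(0,3,1,1,0,1)! = 1/6  (running 1/6)
  +(−1)^1/∏(1,2,0,0,1,2)! = -1/4  (running -1/12)
⟨..|..⟩ = √(96/35)·(-1/12) = -0.138013

-0.138013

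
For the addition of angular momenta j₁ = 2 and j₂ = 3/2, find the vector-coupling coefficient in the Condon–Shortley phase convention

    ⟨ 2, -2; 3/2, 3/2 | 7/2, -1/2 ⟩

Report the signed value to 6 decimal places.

triangle: 0!*4!*3!/8! = 144/40320
(j±m)!: 0!*4!*3!*0!*3!*4! = 20736
prefactor² = (2J+1)*Δ*N² = 20736/35
  k=0: +1/(0!*0!*4!*3!*0!*0!) = 1/144
Σ = 1/144  ⇒  CG² = 20736/35*1/144² = 1/35
CG = +√(1/35) = +0.169031

+0.169031  (= +√(1/35))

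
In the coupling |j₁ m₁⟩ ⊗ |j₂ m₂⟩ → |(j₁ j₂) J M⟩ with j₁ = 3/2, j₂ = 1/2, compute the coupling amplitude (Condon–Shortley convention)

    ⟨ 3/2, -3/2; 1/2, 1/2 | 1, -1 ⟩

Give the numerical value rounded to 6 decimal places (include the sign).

−√(3/4) ≈ -0.866025

j₁+j₂−J=1  J+j₁−j₂=2  J−j₁+j₂=0  j₁+j₂+J+1=4
(j₁±m₁, j₂±m₂, J±M) = (0,3,1,0,0,2)
P² = 3
sum k=1..1:
  [1] −1/2 = -1/2
S = -1/2
C² = P²·S² = 3/4 ; C = -0.866025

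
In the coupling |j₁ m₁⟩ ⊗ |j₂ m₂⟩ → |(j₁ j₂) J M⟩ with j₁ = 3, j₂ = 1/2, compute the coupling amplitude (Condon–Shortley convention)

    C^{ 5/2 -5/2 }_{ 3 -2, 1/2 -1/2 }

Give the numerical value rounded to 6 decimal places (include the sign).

triangle: 1!·5!·0!/7! = 120/5040
(j±m)!: 1!·5!·0!·1!·0!·5! = 14400
prefactor² = (2J+1)·Δ·N² = 14400/7
  k=0: +1/(0!·1!·5!·0!·0!·0!) = 1/120
Σ = 1/120  ⇒  CG² = 14400/7·1/120² = 1/7
CG = +√(1/7) = +0.377964

+0.377964  (= +√(1/7))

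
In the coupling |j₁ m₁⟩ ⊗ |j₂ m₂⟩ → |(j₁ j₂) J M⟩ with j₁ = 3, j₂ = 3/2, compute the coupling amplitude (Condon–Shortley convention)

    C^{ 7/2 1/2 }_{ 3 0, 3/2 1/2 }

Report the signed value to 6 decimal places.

√[8·1!5!2!/9! · 3!3!2!1!4!3!] = √(384/7)
  +(−1)^0/∏(0,1,3,2,2,0)! = 1/24  (running 1/24)
  +(−1)^1/∏(1,0,2,1,3,1)! = -1/12  (running -1/24)
⟨..|..⟩ = √(384/7)·(-1/24) = -0.308607

-0.308607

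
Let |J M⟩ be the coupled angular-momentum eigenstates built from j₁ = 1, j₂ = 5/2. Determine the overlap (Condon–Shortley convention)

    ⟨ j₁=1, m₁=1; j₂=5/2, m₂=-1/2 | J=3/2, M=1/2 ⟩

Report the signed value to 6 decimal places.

+√(1/5) ≈ +0.447214

√[4·2!0!3!/6! · 2!0!2!3!2!1!] = √(16/5)
  +(−1)^0/∏(0,2,0,2,0,1)! = 1/4  (running 1/4)
⟨..|..⟩ = √(16/5)·(1/4) = +0.447214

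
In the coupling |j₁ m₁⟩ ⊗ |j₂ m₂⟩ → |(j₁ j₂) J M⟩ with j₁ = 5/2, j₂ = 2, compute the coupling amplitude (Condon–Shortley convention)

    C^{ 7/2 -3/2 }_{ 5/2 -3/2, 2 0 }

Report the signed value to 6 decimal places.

triangle: 1!×4!×3!/9! = 144/362880
(j±m)!: 1!×4!×2!×2!×2!×5! = 23040
prefactor² = (2J+1)×Δ×N² = 512/7
  k=0: +1/(0!×1!×4!×2!×0!×1!) = 1/48
  k=1: −1/(1!×0!×3!×1!×1!×2!) = -1/12
Σ = -1/16  ⇒  CG² = 512/7×(-1/16)² = 2/7
CG = −√(2/7) = -0.534522

-0.534522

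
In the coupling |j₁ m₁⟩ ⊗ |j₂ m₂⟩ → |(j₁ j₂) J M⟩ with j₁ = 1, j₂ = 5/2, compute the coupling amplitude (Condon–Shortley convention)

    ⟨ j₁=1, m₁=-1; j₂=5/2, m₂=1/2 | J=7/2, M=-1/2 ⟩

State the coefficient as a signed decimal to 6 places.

√[8·0!2!5!/8! · 0!2!3!2!3!4!] = √(1152/7)
  +(−1)^0/∏(0,0,2,3,0,2)! = 1/24  (running 1/24)
⟨..|..⟩ = √(1152/7)·(1/24) = +0.534522

+0.534522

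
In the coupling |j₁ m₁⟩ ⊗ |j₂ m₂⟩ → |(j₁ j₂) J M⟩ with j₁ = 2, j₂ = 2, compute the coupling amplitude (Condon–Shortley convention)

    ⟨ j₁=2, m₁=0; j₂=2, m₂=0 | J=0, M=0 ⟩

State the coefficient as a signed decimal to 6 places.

+√(1/5) = +0.447214

triangle: 4!×0!×0!/5! = 24/120
(j±m)!: 2!×2!×2!×2!×0!×0! = 16
prefactor² = (2J+1)×Δ×N² = 16/5
  k=2: +1/(2!×2!×0!×0!×0!×0!) = 1/4
Σ = 1/4  ⇒  CG² = 16/5×1/4² = 1/5
CG = +√(1/5) = +0.447214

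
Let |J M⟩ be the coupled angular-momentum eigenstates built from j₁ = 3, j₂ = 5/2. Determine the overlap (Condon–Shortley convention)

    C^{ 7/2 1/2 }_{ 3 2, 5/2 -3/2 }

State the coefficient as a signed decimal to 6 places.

√[8·2!4!3!/10! · 5!1!1!4!4!3!] = √(9216/35)
  +(−1)^0/∏(0,2,1,1,3,2)! = 1/24  (running 1/24)
  +(−1)^1/∏(1,1,0,0,4,3)! = -1/144  (running 5/144)
⟨..|..⟩ = √(9216/35)·(5/144) = +0.563436

+0.563436  (= +√(20/63))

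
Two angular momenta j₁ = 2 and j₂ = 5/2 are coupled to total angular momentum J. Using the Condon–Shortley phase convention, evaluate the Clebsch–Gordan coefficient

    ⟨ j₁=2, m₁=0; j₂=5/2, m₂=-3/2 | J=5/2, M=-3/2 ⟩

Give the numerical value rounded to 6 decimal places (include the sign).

−√(1/70) ≈ -0.119523

√[6·2!2!3!/8! · 2!2!1!4!1!4!] = √(288/35)
  +(−1)^0/∏(0,2,2,1,0,2)! = 1/8  (running 1/8)
  +(−1)^1/∏(1,1,1,0,1,3)! = -1/6  (running -1/24)
⟨..|..⟩ = √(288/35)·(-1/24) = -0.119523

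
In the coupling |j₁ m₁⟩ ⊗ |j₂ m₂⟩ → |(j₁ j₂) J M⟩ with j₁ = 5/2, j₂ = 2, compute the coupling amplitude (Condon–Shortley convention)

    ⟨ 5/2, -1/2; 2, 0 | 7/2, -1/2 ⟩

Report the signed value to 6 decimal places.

−√(4/105) = -0.195180

j₁+j₂−J=1  J+j₁−j₂=4  J−j₁+j₂=3  j₁+j₂+J+1=9
(j₁±m₁, j₂±m₂, J±M) = (2,3,2,2,3,4)
P² = 768/35
sum k=0..1:
  [0] +1/12 = 1/12
  [1] −1/8 = -1/8
S = -1/24
C² = P²·S² = 4/105 ; C = -0.195180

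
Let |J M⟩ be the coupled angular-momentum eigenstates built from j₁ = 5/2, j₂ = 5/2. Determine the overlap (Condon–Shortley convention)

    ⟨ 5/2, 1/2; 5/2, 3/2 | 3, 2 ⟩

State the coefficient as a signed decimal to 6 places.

triangle: 2!·3!·3!/9! = 72/362880
(j±m)!: 3!·2!·4!·1!·5!·1! = 34560
prefactor² = (2J+1)·Δ·N² = 48
  k=1: −1/(1!·1!·1!·3!·2!·0!) = -1/12
  k=2: +1/(2!·0!·0!·2!·3!·1!) = 1/24
Σ = -1/24  ⇒  CG² = 48·(-1/24)² = 1/12
CG = −√(1/12) = -0.288675

−√(1/12) ≈ -0.288675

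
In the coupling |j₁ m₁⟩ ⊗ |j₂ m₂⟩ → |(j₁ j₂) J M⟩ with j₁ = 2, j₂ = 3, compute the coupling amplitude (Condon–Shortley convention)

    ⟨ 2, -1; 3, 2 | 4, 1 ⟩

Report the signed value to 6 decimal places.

triangle: 1!*3!*5!/10! = 720/3628800
(j±m)!: 1!*3!*5!*1!*5!*3! = 518400
prefactor² = (2J+1)*Δ*N² = 6480/7
  k=0: +1/(0!*1!*3!*5!*0!*0!) = 1/720
  k=1: −1/(1!*0!*2!*4!*1!*1!) = -1/48
Σ = -7/360  ⇒  CG² = 6480/7*(-7/360)² = 7/20
CG = −√(7/20) = -0.591608

−√(7/20) = -0.591608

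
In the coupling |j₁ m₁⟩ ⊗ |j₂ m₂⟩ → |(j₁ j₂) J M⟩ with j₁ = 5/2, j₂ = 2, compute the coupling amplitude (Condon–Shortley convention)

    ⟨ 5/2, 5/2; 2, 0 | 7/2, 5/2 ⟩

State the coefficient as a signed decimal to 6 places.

√[8·1!4!3!/9! · 5!0!2!2!6!1!] = √(7680/7)
  +(−1)^0/∏(0,1,0,2,4,1)! = 1/48  (running 1/48)
⟨..|..⟩ = √(7680/7)·(1/48) = +0.690066

+0.690066  (= +√(10/21))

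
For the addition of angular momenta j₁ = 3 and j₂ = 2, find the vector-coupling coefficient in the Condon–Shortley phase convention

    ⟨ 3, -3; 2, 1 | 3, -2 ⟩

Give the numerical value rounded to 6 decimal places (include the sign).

+0.645497

triangle: 2!×4!×2!/9! = 96/362880
(j±m)!: 0!×6!×3!×1!×1!×5! = 518400
prefactor² = (2J+1)×Δ×N² = 960
  k=2: +1/(2!×0!×4!×1!×0!×1!) = 1/48
Σ = 1/48  ⇒  CG² = 960×1/48² = 5/12
CG = +√(5/12) = +0.645497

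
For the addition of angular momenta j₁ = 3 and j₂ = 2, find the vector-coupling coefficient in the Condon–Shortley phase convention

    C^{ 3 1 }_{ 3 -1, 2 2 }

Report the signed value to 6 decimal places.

+√(2/5) ≈ +0.632456

triangle: 2!×4!×2!/9! = 96/362880
(j±m)!: 2!×4!×4!×0!×4!×2! = 55296
prefactor² = (2J+1)×Δ×N² = 512/5
  k=2: +1/(2!×0!×2!×2!×2!×0!) = 1/16
Σ = 1/16  ⇒  CG² = 512/5×1/16² = 2/5
CG = +√(2/5) = +0.632456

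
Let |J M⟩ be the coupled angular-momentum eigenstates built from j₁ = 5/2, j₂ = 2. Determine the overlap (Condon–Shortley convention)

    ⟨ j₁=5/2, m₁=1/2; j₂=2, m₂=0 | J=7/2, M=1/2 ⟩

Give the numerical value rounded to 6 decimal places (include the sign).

triangle: 1!·4!·3!/9! = 144/362880
(j±m)!: 3!·2!·2!·2!·4!·3! = 6912
prefactor² = (2J+1)·Δ·N² = 768/35
  k=0: +1/(0!·1!·2!·2!·2!·1!) = 1/8
  k=1: −1/(1!·0!·1!·1!·3!·2!) = -1/12
Σ = 1/24  ⇒  CG² = 768/35·1/24² = 4/105
CG = +√(4/105) = +0.195180

+√(4/105) = +0.195180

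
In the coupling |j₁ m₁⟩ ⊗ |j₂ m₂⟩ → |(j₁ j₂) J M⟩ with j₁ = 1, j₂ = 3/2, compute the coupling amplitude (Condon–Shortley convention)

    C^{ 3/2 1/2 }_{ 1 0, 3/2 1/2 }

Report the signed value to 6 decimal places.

−√(1/15) = -0.258199

triangle: 1!*1!*2!/5! = 2/120
(j±m)!: 1!*1!*2!*1!*2!*1! = 4
prefactor² = (2J+1)*Δ*N² = 4/15
  k=0: +1/(0!*1!*1!*2!*0!*0!) = 1/2
  k=1: −1/(1!*0!*0!*1!*1!*1!) = -1
Σ = -1/2  ⇒  CG² = 4/15*(-1/2)² = 1/15
CG = −√(1/15) = -0.258199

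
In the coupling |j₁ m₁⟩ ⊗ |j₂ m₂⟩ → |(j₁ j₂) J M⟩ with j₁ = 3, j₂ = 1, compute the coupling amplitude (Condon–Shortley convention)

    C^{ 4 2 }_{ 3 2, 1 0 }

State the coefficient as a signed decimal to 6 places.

+0.654654  (= +√(3/7))

j₁+j₂−J=0  J+j₁−j₂=6  J−j₁+j₂=2  j₁+j₂+J+1=9
(j₁±m₁, j₂±m₂, J±M) = (5,1,1,1,6,2)
P² = 43200/7
sum k=0..0:
  [0] +1/120 = 1/120
S = 1/120
C² = P²·S² = 3/7 ; C = +0.654654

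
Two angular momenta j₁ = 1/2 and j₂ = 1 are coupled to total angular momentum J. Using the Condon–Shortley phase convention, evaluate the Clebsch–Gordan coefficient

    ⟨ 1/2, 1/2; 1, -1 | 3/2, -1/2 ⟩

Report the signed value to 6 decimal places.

j₁+j₂−J=0  J+j₁−j₂=1  J−j₁+j₂=2  j₁+j₂+J+1=4
(j₁±m₁, j₂±m₂, J±M) = (1,0,0,2,1,2)
P² = 4/3
sum k=0..0:
  [0] +1/2 = 1/2
S = 1/2
C² = P²·S² = 1/3 ; C = +0.577350

+√(1/3) = +0.577350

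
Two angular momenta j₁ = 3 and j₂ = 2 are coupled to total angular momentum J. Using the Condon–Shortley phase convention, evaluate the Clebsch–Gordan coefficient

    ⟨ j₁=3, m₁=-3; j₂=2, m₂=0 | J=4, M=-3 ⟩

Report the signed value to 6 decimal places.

triangle: 1!*5!*3!/10! = 720/3628800
(j±m)!: 0!*6!*2!*2!*1!*7! = 14515200
prefactor² = (2J+1)*Δ*N² = 25920
  k=1: −1/(1!*0!*5!*1!*0!*2!) = -1/240
Σ = -1/240  ⇒  CG² = 25920*(-1/240)² = 9/20
CG = −√(9/20) = -0.670820

−√(9/20) ≈ -0.670820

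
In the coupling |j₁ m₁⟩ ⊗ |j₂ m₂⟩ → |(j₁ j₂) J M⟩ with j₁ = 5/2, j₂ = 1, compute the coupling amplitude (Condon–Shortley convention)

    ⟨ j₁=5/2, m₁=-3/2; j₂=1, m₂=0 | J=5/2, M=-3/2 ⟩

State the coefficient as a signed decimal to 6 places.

triangle: 1!*4!*1!/7! = 24/5040
(j±m)!: 1!*4!*1!*1!*1!*4! = 576
prefactor² = (2J+1)*Δ*N² = 576/35
  k=0: +1/(0!*1!*4!*1!*0!*0!) = 1/24
  k=1: −1/(1!*0!*3!*0!*1!*1!) = -1/6
Σ = -1/8  ⇒  CG² = 576/35*(-1/8)² = 9/35
CG = −√(9/35) = -0.507093

−√(9/35) = -0.507093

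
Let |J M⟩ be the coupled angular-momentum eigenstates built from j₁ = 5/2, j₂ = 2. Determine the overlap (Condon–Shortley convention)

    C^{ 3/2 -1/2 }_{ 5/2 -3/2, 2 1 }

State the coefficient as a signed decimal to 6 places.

triangle: 3!*2!*1!/7! = 12/5040
(j±m)!: 1!*4!*3!*1!*1!*2! = 288
prefactor² = (2J+1)*Δ*N² = 96/35
  k=2: +1/(2!*1!*2!*1!*0!*0!) = 1/4
  k=3: −1/(3!*0!*1!*0!*1!*1!) = -1/6
Σ = 1/12  ⇒  CG² = 96/35*1/12² = 2/105
CG = +√(2/105) = +0.138013

+0.138013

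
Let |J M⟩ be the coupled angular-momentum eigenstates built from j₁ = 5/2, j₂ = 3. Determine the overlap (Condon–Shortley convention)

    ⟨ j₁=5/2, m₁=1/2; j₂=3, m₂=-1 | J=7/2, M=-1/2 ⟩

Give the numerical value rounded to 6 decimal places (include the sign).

-0.125988

j₁+j₂−J=2  J+j₁−j₂=3  J−j₁+j₂=4  j₁+j₂+J+1=10
(j₁±m₁, j₂±m₂, J±M) = (3,2,2,4,3,4)
P² = 9216/175
sum k=0..2:
  [0] +1/16 = 1/16
  [1] −1/12 = -1/12
  [2] +1/288 = 1/288
S = -5/288
C² = P²·S² = 1/63 ; C = -0.125988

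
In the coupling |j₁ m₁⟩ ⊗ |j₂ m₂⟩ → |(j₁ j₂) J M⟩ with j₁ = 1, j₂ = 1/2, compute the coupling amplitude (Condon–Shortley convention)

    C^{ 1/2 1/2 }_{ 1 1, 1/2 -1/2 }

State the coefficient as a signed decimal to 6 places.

j₁+j₂−J=1  J+j₁−j₂=1  J−j₁+j₂=0  j₁+j₂+J+1=3
(j₁±m₁, j₂±m₂, J±M) = (2,0,0,1,1,0)
P² = 2/3
sum k=0..0:
  [0] +1/1 = 1
S = 1
C² = P²·S² = 2/3 ; C = +0.816497

+√(2/3) ≈ +0.816497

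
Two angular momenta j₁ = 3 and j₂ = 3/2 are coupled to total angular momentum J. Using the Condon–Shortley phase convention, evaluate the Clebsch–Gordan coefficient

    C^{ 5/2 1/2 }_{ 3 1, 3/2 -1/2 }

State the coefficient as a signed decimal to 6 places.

−√(1/70) ≈ -0.119523

j₁+j₂−J=2  J+j₁−j₂=4  J−j₁+j₂=1  j₁+j₂+J+1=8
(j₁±m₁, j₂±m₂, J±M) = (4,2,1,2,3,2)
P² = 288/35
sum k=0..1:
  [0] +1/8 = 1/8
  [1] −1/6 = -1/6
S = -1/24
C² = P²·S² = 1/70 ; C = -0.119523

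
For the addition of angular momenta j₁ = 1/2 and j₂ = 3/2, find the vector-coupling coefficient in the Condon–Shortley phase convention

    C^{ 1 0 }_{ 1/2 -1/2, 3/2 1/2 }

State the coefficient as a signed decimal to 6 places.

j₁+j₂−J=1  J+j₁−j₂=0  J−j₁+j₂=2  j₁+j₂+J+1=4
(j₁±m₁, j₂±m₂, J±M) = (0,1,2,1,1,1)
P² = 1/2
sum k=1..1:
  [1] −1/1 = -1
S = -1
C² = P²·S² = 1/2 ; C = -0.707107

-0.707107  (= −√(1/2))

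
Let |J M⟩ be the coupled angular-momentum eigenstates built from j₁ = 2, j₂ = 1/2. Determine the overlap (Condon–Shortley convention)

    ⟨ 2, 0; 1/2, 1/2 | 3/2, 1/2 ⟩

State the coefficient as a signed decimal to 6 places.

√[4·1!3!0!/5! · 2!2!1!0!2!1!] = √(8/5)
  +(−1)^1/∏(1,0,1,0,2,0)! = -1/2  (running -1/2)
⟨..|..⟩ = √(8/5)·(-1/2) = -0.632456

-0.632456  (= −√(2/5))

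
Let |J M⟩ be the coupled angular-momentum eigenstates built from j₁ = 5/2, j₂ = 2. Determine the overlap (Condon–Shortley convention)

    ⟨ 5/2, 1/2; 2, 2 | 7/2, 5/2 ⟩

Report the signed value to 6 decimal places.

j₁+j₂−J=1  J+j₁−j₂=4  J−j₁+j₂=3  j₁+j₂+J+1=9
(j₁±m₁, j₂±m₂, J±M) = (3,2,4,0,6,1)
P² = 4608/7
sum k=1..1:
  [1] −1/36 = -1/36
S = -1/36
C² = P²·S² = 32/63 ; C = -0.712697

−√(32/63) ≈ -0.712697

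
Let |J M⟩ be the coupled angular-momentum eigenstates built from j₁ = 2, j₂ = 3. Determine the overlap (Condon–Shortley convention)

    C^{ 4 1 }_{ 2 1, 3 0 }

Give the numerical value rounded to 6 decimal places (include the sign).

+√(3/14) ≈ +0.462910

√[9·1!3!5!/10! · 3!1!3!3!5!3!] = √(1944/7)
  +(−1)^0/∏(0,1,1,3,2,2)! = 1/24  (running 1/24)
  +(−1)^1/∏(1,0,0,2,3,3)! = -1/72  (running 1/36)
⟨..|..⟩ = √(1944/7)·(1/36) = +0.462910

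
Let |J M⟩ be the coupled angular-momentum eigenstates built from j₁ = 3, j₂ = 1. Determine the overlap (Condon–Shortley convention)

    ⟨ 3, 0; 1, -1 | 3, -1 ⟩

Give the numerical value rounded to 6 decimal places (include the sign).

triangle: 1!×5!×1!/8! = 120/40320
(j±m)!: 3!×3!×0!×2!×2!×4! = 3456
prefactor² = (2J+1)×Δ×N² = 72
  k=0: +1/(0!×1!×3!×0!×2!×1!) = 1/12
Σ = 1/12  ⇒  CG² = 72×1/12² = 1/2
CG = +√(1/2) = +0.707107

+√(1/2) = +0.707107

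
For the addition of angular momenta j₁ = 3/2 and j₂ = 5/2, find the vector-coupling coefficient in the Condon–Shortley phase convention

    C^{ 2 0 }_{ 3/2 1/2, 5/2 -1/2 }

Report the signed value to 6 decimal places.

−√(1/14) = -0.267261

√[5·2!1!3!/7! · 2!1!2!3!2!2!] = √(8/7)
  +(−1)^0/∏(0,2,1,2,0,1)! = 1/4  (running 1/4)
  +(−1)^1/∏(1,1,0,1,1,2)! = -1/2  (running -1/4)
⟨..|..⟩ = √(8/7)·(-1/4) = -0.267261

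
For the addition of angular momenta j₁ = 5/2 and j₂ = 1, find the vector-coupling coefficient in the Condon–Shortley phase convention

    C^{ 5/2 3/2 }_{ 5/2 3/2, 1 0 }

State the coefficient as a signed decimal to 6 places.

+0.507093  (= +√(9/35))

√[6·1!4!1!/7! · 4!1!1!1!4!1!] = √(576/35)
  +(−1)^0/∏(0,1,1,1,3,0)! = 1/6  (running 1/6)
  +(−1)^1/∏(1,0,0,0,4,1)! = -1/24  (running 1/8)
⟨..|..⟩ = √(576/35)·(1/8) = +0.507093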